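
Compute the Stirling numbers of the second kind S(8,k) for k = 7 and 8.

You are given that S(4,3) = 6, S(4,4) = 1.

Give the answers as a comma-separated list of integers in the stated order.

row 5: T[5][4]=4·1+6=10  T[5][5]=5·0+1=1
row 6: T[6][5]=5·1+10=15  T[6][6]=6·0+1=1
row 7: T[7][6]=6·1+15=21  T[7][7]=7·0+1=1
row 8: T[8][7]=7·1+21=28  T[8][8]=8·0+1=1
Read S(8,7) = 28, S(8,8) = 1.

28, 1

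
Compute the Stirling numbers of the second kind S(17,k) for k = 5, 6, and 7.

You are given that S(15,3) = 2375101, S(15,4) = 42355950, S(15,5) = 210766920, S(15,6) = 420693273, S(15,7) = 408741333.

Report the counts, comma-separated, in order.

[16] T[16,4]:4*42355950+2375101=171798901 · T[16,5]:5*210766920+42355950=1096190550 · T[16,6]:6*420693273+210766920=2734926558 · T[16,7]:7*408741333+420693273=3281882604
[17] T[17,5]:5*1096190550+171798901=5652751651 · T[17,6]:6*2734926558+1096190550=17505749898 · T[17,7]:7*3281882604+2734926558=25708104786
Read S(17,5) = 5652751651, S(17,6) = 17505749898, S(17,7) = 25708104786.

5652751651, 17505749898, 25708104786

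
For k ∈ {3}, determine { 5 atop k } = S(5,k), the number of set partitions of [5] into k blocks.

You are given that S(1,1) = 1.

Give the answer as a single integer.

[2] T[2,1]:1*1+0=1 · T[2,2]:2*0+1=1
[3] T[3,1]:1*1+0=1 · T[3,2]:2*1+1=3 · T[3,3]:3*0+1=1
[4] T[4,2]:2*3+1=7 · T[4,3]:3*1+3=6
[5] T[5,3]:3*6+7=25
Read S(5,3) = 25.

25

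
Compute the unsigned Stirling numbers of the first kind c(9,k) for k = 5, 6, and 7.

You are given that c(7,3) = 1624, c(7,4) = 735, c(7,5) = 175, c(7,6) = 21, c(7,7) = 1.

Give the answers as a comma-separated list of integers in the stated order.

[8] T[8,4]:7*735+1624=6769 · T[8,5]:7*175+735=1960 · T[8,6]:7*21+175=322 · T[8,7]:7*1+21=28
[9] T[9,5]:8*1960+6769=22449 · T[9,6]:8*322+1960=4536 · T[9,7]:8*28+322=546
Read c(9,5) = 22449, c(9,6) = 4536, c(9,7) = 546.

22449, 4536, 546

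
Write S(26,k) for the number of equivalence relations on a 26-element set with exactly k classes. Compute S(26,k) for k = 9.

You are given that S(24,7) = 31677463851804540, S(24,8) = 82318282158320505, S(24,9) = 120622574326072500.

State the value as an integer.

11201516780955125625

r25: T_25,8=8×82318282158320505+31677463851804540=690223721118368580; T_25,9=9×120622574326072500+82318282158320505=1167921451092973005
r26: T_26,9=9×1167921451092973005+690223721118368580=11201516780955125625
Read S(26,9) = 11201516780955125625.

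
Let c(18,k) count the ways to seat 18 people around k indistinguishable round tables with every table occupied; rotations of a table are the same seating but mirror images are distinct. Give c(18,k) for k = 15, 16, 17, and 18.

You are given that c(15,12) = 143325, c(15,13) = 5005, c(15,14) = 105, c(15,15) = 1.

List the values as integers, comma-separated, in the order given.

row 16: T[16][13]=15·5005+143325=218400  T[16][14]=15·105+5005=6580  T[16][15]=15·1+105=120  T[16][16]=15·0+1=1
row 17: T[17][14]=16·6580+218400=323680  T[17][15]=16·120+6580=8500  T[17][16]=16·1+120=136  T[17][17]=16·0+1=1
row 18: T[18][15]=17·8500+323680=468180  T[18][16]=17·136+8500=10812  T[18][17]=17·1+136=153  T[18][18]=17·0+1=1
Read c(18,15) = 468180, c(18,16) = 10812, c(18,17) = 153, c(18,18) = 1.

468180, 10812, 153, 1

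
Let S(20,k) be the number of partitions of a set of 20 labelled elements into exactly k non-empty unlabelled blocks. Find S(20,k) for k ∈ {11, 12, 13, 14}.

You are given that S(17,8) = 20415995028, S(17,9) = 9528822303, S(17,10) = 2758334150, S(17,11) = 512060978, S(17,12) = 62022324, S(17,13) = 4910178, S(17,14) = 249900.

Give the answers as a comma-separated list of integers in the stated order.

1900842429486, 411016633391, 61068660380, 6302524580

row 18: T[18][9]=9·9528822303+20415995028=106175395755  T[18][10]=10·2758334150+9528822303=37112163803  T[18][11]=11·512060978+2758334150=8391004908  T[18][12]=12·62022324+512060978=1256328866  T[18][13]=13·4910178+62022324=125854638  T[18][14]=14·249900+4910178=8408778
row 19: T[19][10]=10·37112163803+106175395755=477297033785  T[19][11]=11·8391004908+37112163803=129413217791  T[19][12]=12·1256328866+8391004908=23466951300  T[19][13]=13·125854638+1256328866=2892439160  T[19][14]=14·8408778+125854638=243577530
row 20: T[20][11]=11·129413217791+477297033785=1900842429486  T[20][12]=12·23466951300+129413217791=411016633391  T[20][13]=13·2892439160+23466951300=61068660380  T[20][14]=14·243577530+2892439160=6302524580
Read S(20,11) = 1900842429486, S(20,12) = 411016633391, S(20,13) = 61068660380, S(20,14) = 6302524580.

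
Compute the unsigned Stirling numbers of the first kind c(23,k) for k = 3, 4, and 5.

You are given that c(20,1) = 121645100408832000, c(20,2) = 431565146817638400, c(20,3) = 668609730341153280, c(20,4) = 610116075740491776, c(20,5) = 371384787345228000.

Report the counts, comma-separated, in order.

6756146673770930688000, 6548684852703068697600, 4280722865357147142912

i=21: T(21,1)=0+20·121645100408832000=2432902008176640000 | T(21,2)=121645100408832000+20·431565146817638400=8752948036761600000 | T(21,3)=431565146817638400+20·668609730341153280=13803759753640704000 | T(21,4)=668609730341153280+20·610116075740491776=12870931245150988800 | T(21,5)=610116075740491776+20·371384787345228000=8037811822645051776
i=22: T(22,2)=2432902008176640000+21·8752948036761600000=186244810780170240000 | T(22,3)=8752948036761600000+21·13803759753640704000=298631902863216384000 | T(22,4)=13803759753640704000+21·12870931245150988800=284093315901811468800 | T(22,5)=12870931245150988800+21·8037811822645051776=181664979520697076096
i=23: T(23,3)=186244810780170240000+22·298631902863216384000=6756146673770930688000 | T(23,4)=298631902863216384000+22·284093315901811468800=6548684852703068697600 | T(23,5)=284093315901811468800+22·181664979520697076096=4280722865357147142912
Read c(23,3) = 6756146673770930688000, c(23,4) = 6548684852703068697600, c(23,5) = 4280722865357147142912.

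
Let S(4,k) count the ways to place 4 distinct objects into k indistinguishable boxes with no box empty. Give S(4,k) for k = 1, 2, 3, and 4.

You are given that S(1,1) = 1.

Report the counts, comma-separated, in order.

row 2: T[2][1]=1·1+0=1  T[2][2]=2·0+1=1
row 3: T[3][1]=1·1+0=1  T[3][2]=2·1+1=3  T[3][3]=3·0+1=1
row 4: T[4][1]=1·1+0=1  T[4][2]=2·3+1=7  T[4][3]=3·1+3=6  T[4][4]=4·0+1=1
Read S(4,1) = 1, S(4,2) = 7, S(4,3) = 6, S(4,4) = 1.

1, 7, 6, 1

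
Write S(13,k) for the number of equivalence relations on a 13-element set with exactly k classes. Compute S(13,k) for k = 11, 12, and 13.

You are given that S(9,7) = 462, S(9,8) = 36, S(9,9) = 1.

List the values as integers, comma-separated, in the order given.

r10: T_10,8=8×36+462=750; T_10,9=9×1+36=45; T_10,10=10×0+1=1
r11: T_11,9=9×45+750=1155; T_11,10=10×1+45=55; T_11,11=11×0+1=1
r12: T_12,10=10×55+1155=1705; T_12,11=11×1+55=66; T_12,12=12×0+1=1
r13: T_13,11=11×66+1705=2431; T_13,12=12×1+66=78; T_13,13=13×0+1=1
Read S(13,11) = 2431, S(13,12) = 78, S(13,13) = 1.

2431, 78, 1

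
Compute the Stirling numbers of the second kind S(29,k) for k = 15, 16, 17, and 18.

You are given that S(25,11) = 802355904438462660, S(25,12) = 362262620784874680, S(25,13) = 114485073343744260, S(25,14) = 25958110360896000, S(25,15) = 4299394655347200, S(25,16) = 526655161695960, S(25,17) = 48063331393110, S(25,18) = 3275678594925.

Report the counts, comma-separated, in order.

r26: T_26,12=12×362262620784874680+802355904438462660=5149507353856958820; T_26,13=13×114485073343744260+362262620784874680=1850568574253550060; T_26,14=14×25958110360896000+114485073343744260=477898618396288260; T_26,15=15×4299394655347200+25958110360896000=90449030191104000; T_26,16=16×526655161695960+4299394655347200=12725877242482560; T_26,17=17×48063331393110+526655161695960=1343731795378830; T_26,18=18×3275678594925+48063331393110=107025546101760
r27: T_27,13=13×1850568574253550060+5149507353856958820=29206898819153109600; T_27,14=14×477898618396288260+1850568574253550060=8541149231801585700; T_27,15=15×90449030191104000+477898618396288260=1834634071262848260; T_27,16=16×12725877242482560+90449030191104000=294063066070824960; T_27,17=17×1343731795378830+12725877242482560=35569317763922670; T_27,18=18×107025546101760+1343731795378830=3270191625210510
r28: T_28,14=14×8541149231801585700+29206898819153109600=148782988064375309400; T_28,15=15×1834634071262848260+8541149231801585700=36060660300744309600; T_28,16=16×294063066070824960+1834634071262848260=6539643128396047620; T_28,17=17×35569317763922670+294063066070824960=898741468057510350; T_28,18=18×3270191625210510+35569317763922670=94432767017711850
r29: T_29,15=15×36060660300744309600+148782988064375309400=689692892575539953400; T_29,16=16×6539643128396047620+36060660300744309600=140694950355081071520; T_29,17=17×898741468057510350+6539643128396047620=21818248085373723570; T_29,18=18×94432767017711850+898741468057510350=2598531274376323650
Read S(29,15) = 689692892575539953400, S(29,16) = 140694950355081071520, S(29,17) = 21818248085373723570, S(29,18) = 2598531274376323650.

689692892575539953400, 140694950355081071520, 21818248085373723570, 2598531274376323650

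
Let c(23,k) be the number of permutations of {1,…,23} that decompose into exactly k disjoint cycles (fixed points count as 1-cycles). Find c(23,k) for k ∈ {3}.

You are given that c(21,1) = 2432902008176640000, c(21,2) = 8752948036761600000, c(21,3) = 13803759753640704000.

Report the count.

i=22: T(22,2)=2432902008176640000+21·8752948036761600000=186244810780170240000 | T(22,3)=8752948036761600000+21·13803759753640704000=298631902863216384000
i=23: T(23,3)=186244810780170240000+22·298631902863216384000=6756146673770930688000
Read c(23,3) = 6756146673770930688000.

6756146673770930688000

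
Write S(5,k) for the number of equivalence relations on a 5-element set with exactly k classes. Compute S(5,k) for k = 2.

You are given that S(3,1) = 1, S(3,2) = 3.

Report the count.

15

row 4: T[4][1]=1·1+0=1  T[4][2]=2·3+1=7
row 5: T[5][2]=2·7+1=15
Read S(5,2) = 15.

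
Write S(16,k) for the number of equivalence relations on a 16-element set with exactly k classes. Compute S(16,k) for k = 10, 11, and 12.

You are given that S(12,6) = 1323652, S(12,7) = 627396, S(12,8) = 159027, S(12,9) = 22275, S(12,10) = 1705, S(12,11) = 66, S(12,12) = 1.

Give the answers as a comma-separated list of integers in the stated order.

@13  (13,7):627396·7+1323652→5715424, (13,8):159027·8+627396→1899612, (13,9):22275·9+159027→359502, (13,10):1705·10+22275→39325, (13,11):66·11+1705→2431, (13,12):1·12+66→78
@14  (14,8):1899612·8+5715424→20912320, (14,9):359502·9+1899612→5135130, (14,10):39325·10+359502→752752, (14,11):2431·11+39325→66066, (14,12):78·12+2431→3367
@15  (15,9):5135130·9+20912320→67128490, (15,10):752752·10+5135130→12662650, (15,11):66066·11+752752→1479478, (15,12):3367·12+66066→106470
@16  (16,10):12662650·10+67128490→193754990, (16,11):1479478·11+12662650→28936908, (16,12):106470·12+1479478→2757118
Read S(16,10) = 193754990, S(16,11) = 28936908, S(16,12) = 2757118.

193754990, 28936908, 2757118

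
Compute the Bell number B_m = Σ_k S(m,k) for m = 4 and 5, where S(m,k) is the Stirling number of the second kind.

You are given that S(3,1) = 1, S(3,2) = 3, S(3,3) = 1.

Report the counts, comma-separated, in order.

15, 52

i=4: T(4,1)=0+1·1=1 | T(4,2)=1+2·3=7 | T(4,3)=3+3·1=6 | T(4,4)=1+4·0=1
i=5: T(5,1)=0+1·1=1 | T(5,2)=1+2·7=15 | T(5,3)=7+3·6=25 | T(5,4)=6+4·1=10 | T(5,5)=1+5·0=1
B_4 = ΣS(4,k) = 1+7+6+1 = 15
B_5 = ΣS(5,k) = 1+15+25+10+1 = 52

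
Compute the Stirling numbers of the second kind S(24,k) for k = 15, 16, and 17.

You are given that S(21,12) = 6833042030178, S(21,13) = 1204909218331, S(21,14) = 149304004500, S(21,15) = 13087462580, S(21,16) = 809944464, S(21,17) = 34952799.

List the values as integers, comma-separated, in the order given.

195820242247080, 20677182465555, 1610949936915

row 22: T[22][13]=13·1204909218331+6833042030178=22496861868481  T[22][14]=14·149304004500+1204909218331=3295165281331  T[22][15]=15·13087462580+149304004500=345615943200  T[22][16]=16·809944464+13087462580=26046574004  T[22][17]=17·34952799+809944464=1404142047
row 23: T[23][14]=14·3295165281331+22496861868481=68629175807115  T[23][15]=15·345615943200+3295165281331=8479404429331  T[23][16]=16·26046574004+345615943200=762361127264  T[23][17]=17·1404142047+26046574004=49916988803
row 24: T[24][15]=15·8479404429331+68629175807115=195820242247080  T[24][16]=16·762361127264+8479404429331=20677182465555  T[24][17]=17·49916988803+762361127264=1610949936915
Read S(24,15) = 195820242247080, S(24,16) = 20677182465555, S(24,17) = 1610949936915.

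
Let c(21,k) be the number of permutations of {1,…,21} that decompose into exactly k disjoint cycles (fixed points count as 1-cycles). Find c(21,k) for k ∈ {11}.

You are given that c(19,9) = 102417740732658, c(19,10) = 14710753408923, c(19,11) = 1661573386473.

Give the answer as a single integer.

[20] T[20,10]:19*14710753408923+102417740732658=381922055502195 · T[20,11]:19*1661573386473+14710753408923=46280647751910
[21] T[21,11]:20*46280647751910+381922055502195=1307535010540395
Read c(21,11) = 1307535010540395.

1307535010540395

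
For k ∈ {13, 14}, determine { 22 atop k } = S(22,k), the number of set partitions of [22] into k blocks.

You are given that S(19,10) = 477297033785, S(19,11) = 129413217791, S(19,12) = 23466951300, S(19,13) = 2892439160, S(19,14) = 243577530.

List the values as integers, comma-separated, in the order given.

r20: T_20,11=11×129413217791+477297033785=1900842429486; T_20,12=12×23466951300+129413217791=411016633391; T_20,13=13×2892439160+23466951300=61068660380; T_20,14=14×243577530+2892439160=6302524580
r21: T_21,12=12×411016633391+1900842429486=6833042030178; T_21,13=13×61068660380+411016633391=1204909218331; T_21,14=14×6302524580+61068660380=149304004500
r22: T_22,13=13×1204909218331+6833042030178=22496861868481; T_22,14=14×149304004500+1204909218331=3295165281331
Read S(22,13) = 22496861868481, S(22,14) = 3295165281331.

22496861868481, 3295165281331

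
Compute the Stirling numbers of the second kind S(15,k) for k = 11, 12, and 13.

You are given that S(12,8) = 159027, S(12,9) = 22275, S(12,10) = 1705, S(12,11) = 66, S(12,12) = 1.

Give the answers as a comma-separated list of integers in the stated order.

[13] T[13,9]:9*22275+159027=359502 · T[13,10]:10*1705+22275=39325 · T[13,11]:11*66+1705=2431 · T[13,12]:12*1+66=78 · T[13,13]:13*0+1=1
[14] T[14,10]:10*39325+359502=752752 · T[14,11]:11*2431+39325=66066 · T[14,12]:12*78+2431=3367 · T[14,13]:13*1+78=91
[15] T[15,11]:11*66066+752752=1479478 · T[15,12]:12*3367+66066=106470 · T[15,13]:13*91+3367=4550
Read S(15,11) = 1479478, S(15,12) = 106470, S(15,13) = 4550.

1479478, 106470, 4550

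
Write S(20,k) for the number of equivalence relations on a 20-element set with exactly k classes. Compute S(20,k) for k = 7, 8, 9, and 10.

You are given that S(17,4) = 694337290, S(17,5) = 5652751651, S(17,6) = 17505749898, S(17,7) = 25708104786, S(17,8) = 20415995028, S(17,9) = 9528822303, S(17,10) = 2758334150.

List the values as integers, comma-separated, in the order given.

11143554045652, 15170932662679, 12011282644725, 5917584964655

[18] T[18,5]:5*5652751651+694337290=28958095545 · T[18,6]:6*17505749898+5652751651=110687251039 · T[18,7]:7*25708104786+17505749898=197462483400 · T[18,8]:8*20415995028+25708104786=189036065010 · T[18,9]:9*9528822303+20415995028=106175395755 · T[18,10]:10*2758334150+9528822303=37112163803
[19] T[19,6]:6*110687251039+28958095545=693081601779 · T[19,7]:7*197462483400+110687251039=1492924634839 · T[19,8]:8*189036065010+197462483400=1709751003480 · T[19,9]:9*106175395755+189036065010=1144614626805 · T[19,10]:10*37112163803+106175395755=477297033785
[20] T[20,7]:7*1492924634839+693081601779=11143554045652 · T[20,8]:8*1709751003480+1492924634839=15170932662679 · T[20,9]:9*1144614626805+1709751003480=12011282644725 · T[20,10]:10*477297033785+1144614626805=5917584964655
Read S(20,7) = 11143554045652, S(20,8) = 15170932662679, S(20,9) = 12011282644725, S(20,10) = 5917584964655.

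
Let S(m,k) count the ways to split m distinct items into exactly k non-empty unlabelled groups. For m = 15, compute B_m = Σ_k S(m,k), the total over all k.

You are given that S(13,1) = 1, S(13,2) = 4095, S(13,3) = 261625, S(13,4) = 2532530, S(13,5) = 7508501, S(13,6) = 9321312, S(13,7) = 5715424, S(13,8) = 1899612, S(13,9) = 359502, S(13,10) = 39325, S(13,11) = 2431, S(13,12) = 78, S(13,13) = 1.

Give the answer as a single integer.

1382958545

row 14: T[14][1]=1·1+0=1  T[14][2]=2·4095+1=8191  T[14][3]=3·261625+4095=788970  T[14][4]=4·2532530+261625=10391745  T[14][5]=5·7508501+2532530=40075035  T[14][6]=6·9321312+7508501=63436373  T[14][7]=7·5715424+9321312=49329280  T[14][8]=8·1899612+5715424=20912320  T[14][9]=9·359502+1899612=5135130  T[14][10]=10·39325+359502=752752  T[14][11]=11·2431+39325=66066  T[14][12]=12·78+2431=3367  T[14][13]=13·1+78=91  T[14][14]=14·0+1=1
row 15: T[15][1]=1·1+0=1  T[15][2]=2·8191+1=16383  T[15][3]=3·788970+8191=2375101  T[15][4]=4·10391745+788970=42355950  T[15][5]=5·40075035+10391745=210766920  T[15][6]=6·63436373+40075035=420693273  T[15][7]=7·49329280+63436373=408741333  T[15][8]=8·20912320+49329280=216627840  T[15][9]=9·5135130+20912320=67128490  T[15][10]=10·752752+5135130=12662650  T[15][11]=11·66066+752752=1479478  T[15][12]=12·3367+66066=106470  T[15][13]=13·91+3367=4550  T[15][14]=14·1+91=105  T[15][15]=15·0+1=1
B_15 = ΣS(15,k) = 1+16383+2375101+42355950+210766920+420693273+408741333+216627840+67128490+12662650+1479478+106470+4550+105+1 = 1382958545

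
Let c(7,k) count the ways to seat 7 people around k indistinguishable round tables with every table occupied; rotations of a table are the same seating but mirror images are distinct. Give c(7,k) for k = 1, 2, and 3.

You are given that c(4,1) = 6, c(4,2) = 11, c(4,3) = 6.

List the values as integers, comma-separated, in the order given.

@5  (5,1):6·4+0→24, (5,2):11·4+6→50, (5,3):6·4+11→35
@6  (6,1):24·5+0→120, (6,2):50·5+24→274, (6,3):35·5+50→225
@7  (7,1):120·6+0→720, (7,2):274·6+120→1764, (7,3):225·6+274→1624
Read c(7,1) = 720, c(7,2) = 1764, c(7,3) = 1624.

720, 1764, 1624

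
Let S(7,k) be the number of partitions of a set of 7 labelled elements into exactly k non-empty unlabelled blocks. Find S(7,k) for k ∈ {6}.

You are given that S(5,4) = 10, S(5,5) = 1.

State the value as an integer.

21

[6] T[6,5]:5*1+10=15 · T[6,6]:6*0+1=1
[7] T[7,6]:6*1+15=21
Read S(7,6) = 21.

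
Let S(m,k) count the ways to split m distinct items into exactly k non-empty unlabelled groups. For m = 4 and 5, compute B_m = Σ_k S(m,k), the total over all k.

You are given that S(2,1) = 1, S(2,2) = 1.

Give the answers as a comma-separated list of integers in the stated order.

r3: T_3,1=1×1+0=1; T_3,2=2×1+1=3; T_3,3=3×0+1=1
r4: T_4,1=1×1+0=1; T_4,2=2×3+1=7; T_4,3=3×1+3=6; T_4,4=4×0+1=1
r5: T_5,1=1×1+0=1; T_5,2=2×7+1=15; T_5,3=3×6+7=25; T_5,4=4×1+6=10; T_5,5=5×0+1=1
B_4 = ΣS(4,k) = 1+7+6+1 = 15
B_5 = ΣS(5,k) = 1+15+25+10+1 = 52

15, 52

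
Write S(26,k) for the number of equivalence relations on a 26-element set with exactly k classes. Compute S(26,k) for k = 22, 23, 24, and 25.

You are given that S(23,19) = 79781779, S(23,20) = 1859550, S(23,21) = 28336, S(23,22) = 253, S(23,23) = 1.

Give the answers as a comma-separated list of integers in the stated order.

[24] T[24,20]:20*1859550+79781779=116972779 · T[24,21]:21*28336+1859550=2454606 · T[24,22]:22*253+28336=33902 · T[24,23]:23*1+253=276 · T[24,24]:24*0+1=1
[25] T[25,21]:21*2454606+116972779=168519505 · T[25,22]:22*33902+2454606=3200450 · T[25,23]:23*276+33902=40250 · T[25,24]:24*1+276=300 · T[25,25]:25*0+1=1
[26] T[26,22]:22*3200450+168519505=238929405 · T[26,23]:23*40250+3200450=4126200 · T[26,24]:24*300+40250=47450 · T[26,25]:25*1+300=325
Read S(26,22) = 238929405, S(26,23) = 4126200, S(26,24) = 47450, S(26,25) = 325.

238929405, 4126200, 47450, 325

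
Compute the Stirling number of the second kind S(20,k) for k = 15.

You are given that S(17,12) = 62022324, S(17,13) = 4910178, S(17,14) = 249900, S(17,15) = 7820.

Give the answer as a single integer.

452329200

i=18: T(18,13)=62022324+13·4910178=125854638 | T(18,14)=4910178+14·249900=8408778 | T(18,15)=249900+15·7820=367200
i=19: T(19,14)=125854638+14·8408778=243577530 | T(19,15)=8408778+15·367200=13916778
i=20: T(20,15)=243577530+15·13916778=452329200
Read S(20,15) = 452329200.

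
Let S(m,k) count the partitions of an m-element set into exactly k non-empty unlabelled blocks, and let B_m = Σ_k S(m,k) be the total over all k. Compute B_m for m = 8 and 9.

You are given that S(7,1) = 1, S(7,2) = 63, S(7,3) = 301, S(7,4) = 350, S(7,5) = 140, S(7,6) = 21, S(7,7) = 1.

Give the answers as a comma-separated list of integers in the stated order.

row 8: T[8][1]=1·1+0=1  T[8][2]=2·63+1=127  T[8][3]=3·301+63=966  T[8][4]=4·350+301=1701  T[8][5]=5·140+350=1050  T[8][6]=6·21+140=266  T[8][7]=7·1+21=28  T[8][8]=8·0+1=1
row 9: T[9][1]=1·1+0=1  T[9][2]=2·127+1=255  T[9][3]=3·966+127=3025  T[9][4]=4·1701+966=7770  T[9][5]=5·1050+1701=6951  T[9][6]=6·266+1050=2646  T[9][7]=7·28+266=462  T[9][8]=8·1+28=36  T[9][9]=9·0+1=1
B_8 = ΣS(8,k) = 1+127+966+1701+1050+266+28+1 = 4140
B_9 = ΣS(9,k) = 1+255+3025+7770+6951+2646+462+36+1 = 21147

4140, 21147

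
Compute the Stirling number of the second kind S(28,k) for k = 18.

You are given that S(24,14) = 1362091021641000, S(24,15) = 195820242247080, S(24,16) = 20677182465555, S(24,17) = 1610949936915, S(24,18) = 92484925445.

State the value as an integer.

94432767017711850

[25] T[25,15]:15*195820242247080+1362091021641000=4299394655347200 · T[25,16]:16*20677182465555+195820242247080=526655161695960 · T[25,17]:17*1610949936915+20677182465555=48063331393110 · T[25,18]:18*92484925445+1610949936915=3275678594925
[26] T[26,16]:16*526655161695960+4299394655347200=12725877242482560 · T[26,17]:17*48063331393110+526655161695960=1343731795378830 · T[26,18]:18*3275678594925+48063331393110=107025546101760
[27] T[27,17]:17*1343731795378830+12725877242482560=35569317763922670 · T[27,18]:18*107025546101760+1343731795378830=3270191625210510
[28] T[28,18]:18*3270191625210510+35569317763922670=94432767017711850
Read S(28,18) = 94432767017711850.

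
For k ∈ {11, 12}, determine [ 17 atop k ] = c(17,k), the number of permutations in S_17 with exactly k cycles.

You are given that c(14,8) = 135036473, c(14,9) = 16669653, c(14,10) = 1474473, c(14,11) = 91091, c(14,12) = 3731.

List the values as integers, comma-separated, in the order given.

row 15: T[15][9]=14·16669653+135036473=368411615  T[15][10]=14·1474473+16669653=37312275  T[15][11]=14·91091+1474473=2749747  T[15][12]=14·3731+91091=143325
row 16: T[16][10]=15·37312275+368411615=928095740  T[16][11]=15·2749747+37312275=78558480  T[16][12]=15·143325+2749747=4899622
row 17: T[17][11]=16·78558480+928095740=2185031420  T[17][12]=16·4899622+78558480=156952432
Read c(17,11) = 2185031420, c(17,12) = 156952432.

2185031420, 156952432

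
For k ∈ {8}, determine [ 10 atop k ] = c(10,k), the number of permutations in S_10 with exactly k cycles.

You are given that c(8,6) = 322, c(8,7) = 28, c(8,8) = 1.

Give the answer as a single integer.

i=9: T(9,7)=322+8·28=546 | T(9,8)=28+8·1=36
i=10: T(10,8)=546+9·36=870
Read c(10,8) = 870.

870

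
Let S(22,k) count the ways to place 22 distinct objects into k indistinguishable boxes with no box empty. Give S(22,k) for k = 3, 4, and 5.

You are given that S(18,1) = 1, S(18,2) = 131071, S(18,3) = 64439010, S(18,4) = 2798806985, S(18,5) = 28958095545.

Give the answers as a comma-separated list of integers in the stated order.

i=19: T(19,1)=0+1·1=1 | T(19,2)=1+2·131071=262143 | T(19,3)=131071+3·64439010=193448101 | T(19,4)=64439010+4·2798806985=11259666950 | T(19,5)=2798806985+5·28958095545=147589284710
i=20: T(20,1)=0+1·1=1 | T(20,2)=1+2·262143=524287 | T(20,3)=262143+3·193448101=580606446 | T(20,4)=193448101+4·11259666950=45232115901 | T(20,5)=11259666950+5·147589284710=749206090500
i=21: T(21,2)=1+2·524287=1048575 | T(21,3)=524287+3·580606446=1742343625 | T(21,4)=580606446+4·45232115901=181509070050 | T(21,5)=45232115901+5·749206090500=3791262568401
i=22: T(22,3)=1048575+3·1742343625=5228079450 | T(22,4)=1742343625+4·181509070050=727778623825 | T(22,5)=181509070050+5·3791262568401=19137821912055
Read S(22,3) = 5228079450, S(22,4) = 727778623825, S(22,5) = 19137821912055.

5228079450, 727778623825, 19137821912055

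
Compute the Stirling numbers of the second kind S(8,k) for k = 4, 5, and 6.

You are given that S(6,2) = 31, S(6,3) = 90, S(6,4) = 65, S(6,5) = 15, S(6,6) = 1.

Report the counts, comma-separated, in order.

1701, 1050, 266

[7] T[7,3]:3*90+31=301 · T[7,4]:4*65+90=350 · T[7,5]:5*15+65=140 · T[7,6]:6*1+15=21
[8] T[8,4]:4*350+301=1701 · T[8,5]:5*140+350=1050 · T[8,6]:6*21+140=266
Read S(8,4) = 1701, S(8,5) = 1050, S(8,6) = 266.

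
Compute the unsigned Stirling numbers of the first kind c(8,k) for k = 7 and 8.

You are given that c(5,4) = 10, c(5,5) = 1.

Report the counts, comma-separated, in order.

28, 1

r6: T_6,5=5×1+10=15; T_6,6=5×0+1=1
r7: T_7,6=6×1+15=21; T_7,7=6×0+1=1
r8: T_8,7=7×1+21=28; T_8,8=7×0+1=1
Read c(8,7) = 28, c(8,8) = 1.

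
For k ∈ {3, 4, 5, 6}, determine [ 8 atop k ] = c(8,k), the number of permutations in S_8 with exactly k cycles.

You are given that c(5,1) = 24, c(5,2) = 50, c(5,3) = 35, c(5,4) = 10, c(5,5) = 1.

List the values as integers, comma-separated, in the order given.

13132, 6769, 1960, 322

row 6: T[6][1]=5·24+0=120  T[6][2]=5·50+24=274  T[6][3]=5·35+50=225  T[6][4]=5·10+35=85  T[6][5]=5·1+10=15  T[6][6]=5·0+1=1
row 7: T[7][2]=6·274+120=1764  T[7][3]=6·225+274=1624  T[7][4]=6·85+225=735  T[7][5]=6·15+85=175  T[7][6]=6·1+15=21
row 8: T[8][3]=7·1624+1764=13132  T[8][4]=7·735+1624=6769  T[8][5]=7·175+735=1960  T[8][6]=7·21+175=322
Read c(8,3) = 13132, c(8,4) = 6769, c(8,5) = 1960, c(8,6) = 322.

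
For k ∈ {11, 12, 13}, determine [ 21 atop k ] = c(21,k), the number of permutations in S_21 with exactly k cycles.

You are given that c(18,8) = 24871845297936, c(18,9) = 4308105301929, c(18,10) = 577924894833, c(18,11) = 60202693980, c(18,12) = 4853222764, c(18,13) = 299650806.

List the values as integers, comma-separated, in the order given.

1307535010540395, 135585182899530, 11310276995381

r19: T_19,9=18×4308105301929+24871845297936=102417740732658; T_19,10=18×577924894833+4308105301929=14710753408923; T_19,11=18×60202693980+577924894833=1661573386473; T_19,12=18×4853222764+60202693980=147560703732; T_19,13=18×299650806+4853222764=10246937272
r20: T_20,10=19×14710753408923+102417740732658=381922055502195; T_20,11=19×1661573386473+14710753408923=46280647751910; T_20,12=19×147560703732+1661573386473=4465226757381; T_20,13=19×10246937272+147560703732=342252511900
r21: T_21,11=20×46280647751910+381922055502195=1307535010540395; T_21,12=20×4465226757381+46280647751910=135585182899530; T_21,13=20×342252511900+4465226757381=11310276995381
Read c(21,11) = 1307535010540395, c(21,12) = 135585182899530, c(21,13) = 11310276995381.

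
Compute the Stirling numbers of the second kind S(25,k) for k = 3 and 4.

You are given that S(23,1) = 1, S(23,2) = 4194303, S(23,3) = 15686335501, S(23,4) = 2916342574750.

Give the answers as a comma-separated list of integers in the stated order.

@24  (24,2):4194303·2+1→8388607, (24,3):15686335501·3+4194303→47063200806, (24,4):2916342574750·4+15686335501→11681056634501
@25  (25,3):47063200806·3+8388607→141197991025, (25,4):11681056634501·4+47063200806→46771289738810
Read S(25,3) = 141197991025, S(25,4) = 46771289738810.

141197991025, 46771289738810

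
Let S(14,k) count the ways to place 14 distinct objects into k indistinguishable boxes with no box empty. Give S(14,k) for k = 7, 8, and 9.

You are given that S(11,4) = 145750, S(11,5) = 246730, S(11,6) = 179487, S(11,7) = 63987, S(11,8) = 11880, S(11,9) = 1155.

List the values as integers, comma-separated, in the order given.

49329280, 20912320, 5135130

[12] T[12,5]:5*246730+145750=1379400 · T[12,6]:6*179487+246730=1323652 · T[12,7]:7*63987+179487=627396 · T[12,8]:8*11880+63987=159027 · T[12,9]:9*1155+11880=22275
[13] T[13,6]:6*1323652+1379400=9321312 · T[13,7]:7*627396+1323652=5715424 · T[13,8]:8*159027+627396=1899612 · T[13,9]:9*22275+159027=359502
[14] T[14,7]:7*5715424+9321312=49329280 · T[14,8]:8*1899612+5715424=20912320 · T[14,9]:9*359502+1899612=5135130
Read S(14,7) = 49329280, S(14,8) = 20912320, S(14,9) = 5135130.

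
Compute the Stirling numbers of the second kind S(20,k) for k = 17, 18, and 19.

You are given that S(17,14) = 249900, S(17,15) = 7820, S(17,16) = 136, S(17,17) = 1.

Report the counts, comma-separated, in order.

741285, 15675, 190

[18] T[18,15]:15*7820+249900=367200 · T[18,16]:16*136+7820=9996 · T[18,17]:17*1+136=153 · T[18,18]:18*0+1=1
[19] T[19,16]:16*9996+367200=527136 · T[19,17]:17*153+9996=12597 · T[19,18]:18*1+153=171 · T[19,19]:19*0+1=1
[20] T[20,17]:17*12597+527136=741285 · T[20,18]:18*171+12597=15675 · T[20,19]:19*1+171=190
Read S(20,17) = 741285, S(20,18) = 15675, S(20,19) = 190.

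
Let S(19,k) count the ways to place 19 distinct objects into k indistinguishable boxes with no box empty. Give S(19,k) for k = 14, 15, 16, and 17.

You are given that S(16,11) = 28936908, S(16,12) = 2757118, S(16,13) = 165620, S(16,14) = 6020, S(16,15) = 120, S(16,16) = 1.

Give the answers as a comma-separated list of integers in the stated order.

243577530, 13916778, 527136, 12597

row 17: T[17][12]=12·2757118+28936908=62022324  T[17][13]=13·165620+2757118=4910178  T[17][14]=14·6020+165620=249900  T[17][15]=15·120+6020=7820  T[17][16]=16·1+120=136  T[17][17]=17·0+1=1
row 18: T[18][13]=13·4910178+62022324=125854638  T[18][14]=14·249900+4910178=8408778  T[18][15]=15·7820+249900=367200  T[18][16]=16·136+7820=9996  T[18][17]=17·1+136=153
row 19: T[19][14]=14·8408778+125854638=243577530  T[19][15]=15·367200+8408778=13916778  T[19][16]=16·9996+367200=527136  T[19][17]=17·153+9996=12597
Read S(19,14) = 243577530, S(19,15) = 13916778, S(19,16) = 527136, S(19,17) = 12597.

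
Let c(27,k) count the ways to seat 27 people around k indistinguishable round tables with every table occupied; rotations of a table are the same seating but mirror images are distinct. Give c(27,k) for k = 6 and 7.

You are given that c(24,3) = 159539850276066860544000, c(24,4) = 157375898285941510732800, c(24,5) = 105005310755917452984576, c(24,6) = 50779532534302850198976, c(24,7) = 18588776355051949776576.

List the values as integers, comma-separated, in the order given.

[25] T[25,4]:24*157375898285941510732800+159539850276066860544000=3936561409138663118131200 · T[25,5]:24*105005310755917452984576+157375898285941510732800=2677503356427960382362624 · T[25,6]:24*50779532534302850198976+105005310755917452984576=1323714091579185857760000 · T[25,7]:24*18588776355051949776576+50779532534302850198976=496910165055549644836800
[26] T[26,5]:25*2677503356427960382362624+3936561409138663118131200=70874145319837672677196800 · T[26,6]:25*1323714091579185857760000+2677503356427960382362624=35770355645907606826362624 · T[26,7]:25*496910165055549644836800+1323714091579185857760000=13746468217967926978680000
[27] T[27,6]:26*35770355645907606826362624+70874145319837672677196800=1000903392113435450162625024 · T[27,7]:26*13746468217967926978680000+35770355645907606826362624=393178529313073708272042624
Read c(27,6) = 1000903392113435450162625024, c(27,7) = 393178529313073708272042624.

1000903392113435450162625024, 393178529313073708272042624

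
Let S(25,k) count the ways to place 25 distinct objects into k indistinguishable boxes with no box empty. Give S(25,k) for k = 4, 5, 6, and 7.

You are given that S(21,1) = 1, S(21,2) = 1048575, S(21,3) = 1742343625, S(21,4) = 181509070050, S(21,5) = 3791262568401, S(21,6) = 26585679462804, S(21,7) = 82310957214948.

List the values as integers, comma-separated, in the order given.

46771289738810, 2436684974110751, 37026417000002430, 227832482998716310

row 22: T[22][1]=1·1+0=1  T[22][2]=2·1048575+1=2097151  T[22][3]=3·1742343625+1048575=5228079450  T[22][4]=4·181509070050+1742343625=727778623825  T[22][5]=5·3791262568401+181509070050=19137821912055  T[22][6]=6·26585679462804+3791262568401=163305339345225  T[22][7]=7·82310957214948+26585679462804=602762379967440
row 23: T[23][2]=2·2097151+1=4194303  T[23][3]=3·5228079450+2097151=15686335501  T[23][4]=4·727778623825+5228079450=2916342574750  T[23][5]=5·19137821912055+727778623825=96416888184100  T[23][6]=6·163305339345225+19137821912055=998969857983405  T[23][7]=7·602762379967440+163305339345225=4382641999117305
row 24: T[24][3]=3·15686335501+4194303=47063200806  T[24][4]=4·2916342574750+15686335501=11681056634501  T[24][5]=5·96416888184100+2916342574750=485000783495250  T[24][6]=6·998969857983405+96416888184100=6090236036084530  T[24][7]=7·4382641999117305+998969857983405=31677463851804540
row 25: T[25][4]=4·11681056634501+47063200806=46771289738810  T[25][5]=5·485000783495250+11681056634501=2436684974110751  T[25][6]=6·6090236036084530+485000783495250=37026417000002430  T[25][7]=7·31677463851804540+6090236036084530=227832482998716310
Read S(25,4) = 46771289738810, S(25,5) = 2436684974110751, S(25,6) = 37026417000002430, S(25,7) = 227832482998716310.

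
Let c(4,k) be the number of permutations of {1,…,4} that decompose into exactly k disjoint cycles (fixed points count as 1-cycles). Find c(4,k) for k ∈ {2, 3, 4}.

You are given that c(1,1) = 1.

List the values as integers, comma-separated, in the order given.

[2] T[2,1]:1*1+0=1 · T[2,2]:1*0+1=1
[3] T[3,1]:2*1+0=2 · T[3,2]:2*1+1=3 · T[3,3]:2*0+1=1
[4] T[4,2]:3*3+2=11 · T[4,3]:3*1+3=6 · T[4,4]:3*0+1=1
Read c(4,2) = 11, c(4,3) = 6, c(4,4) = 1.

11, 6, 1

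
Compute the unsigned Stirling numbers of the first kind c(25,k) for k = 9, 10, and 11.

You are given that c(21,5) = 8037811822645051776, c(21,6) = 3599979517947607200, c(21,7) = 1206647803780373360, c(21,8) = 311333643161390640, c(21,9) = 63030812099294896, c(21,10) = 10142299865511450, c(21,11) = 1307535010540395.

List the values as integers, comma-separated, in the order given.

34218695959407148992880, 6508376179668146850000, 1014945527825214637300

@22  (22,6):3599979517947607200·21+8037811822645051776→83637381699544802976, (22,7):1206647803780373360·21+3599979517947607200→28939583397335447760, (22,8):311333643161390640·21+1206647803780373360→7744654310169576800, (22,9):63030812099294896·21+311333643161390640→1634980697246583456, (22,10):10142299865511450·21+63030812099294896→276019109275035346, (22,11):1307535010540395·21+10142299865511450→37600535086859745
@23  (23,7):28939583397335447760·22+83637381699544802976→720308216440924653696, (23,8):7744654310169576800·22+28939583397335447760→199321978221066137360, (23,9):1634980697246583456·22+7744654310169576800→43714229649594412832, (23,10):276019109275035346·22+1634980697246583456→7707401101297361068, (23,11):37600535086859745·22+276019109275035346→1103230881185949736
@24  (24,8):199321978221066137360·23+720308216440924653696→5304713715525445812976, (24,9):43714229649594412832·23+199321978221066137360→1204749260161737632496, (24,10):7707401101297361068·23+43714229649594412832→220984454979433717396, (24,11):1103230881185949736·23+7707401101297361068→33081711368574204996
@25  (25,9):1204749260161737632496·24+5304713715525445812976→34218695959407148992880, (25,10):220984454979433717396·24+1204749260161737632496→6508376179668146850000, (25,11):33081711368574204996·24+220984454979433717396→1014945527825214637300
Read c(25,9) = 34218695959407148992880, c(25,10) = 6508376179668146850000, c(25,11) = 1014945527825214637300.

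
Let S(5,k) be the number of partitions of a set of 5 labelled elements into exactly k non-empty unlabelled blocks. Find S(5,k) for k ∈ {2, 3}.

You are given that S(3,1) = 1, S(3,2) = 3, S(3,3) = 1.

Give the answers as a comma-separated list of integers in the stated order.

15, 25

row 4: T[4][1]=1·1+0=1  T[4][2]=2·3+1=7  T[4][3]=3·1+3=6
row 5: T[5][2]=2·7+1=15  T[5][3]=3·6+7=25
Read S(5,2) = 15, S(5,3) = 25.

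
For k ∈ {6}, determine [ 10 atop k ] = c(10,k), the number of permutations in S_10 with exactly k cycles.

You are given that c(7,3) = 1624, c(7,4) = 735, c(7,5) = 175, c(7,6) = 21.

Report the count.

63273

i=8: T(8,4)=1624+7·735=6769 | T(8,5)=735+7·175=1960 | T(8,6)=175+7·21=322
i=9: T(9,5)=6769+8·1960=22449 | T(9,6)=1960+8·322=4536
i=10: T(10,6)=22449+9·4536=63273
Read c(10,6) = 63273.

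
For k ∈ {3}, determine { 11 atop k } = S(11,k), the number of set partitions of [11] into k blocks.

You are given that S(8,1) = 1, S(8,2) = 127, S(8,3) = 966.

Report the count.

r9: T_9,1=1×1+0=1; T_9,2=2×127+1=255; T_9,3=3×966+127=3025
r10: T_10,2=2×255+1=511; T_10,3=3×3025+255=9330
r11: T_11,3=3×9330+511=28501
Read S(11,3) = 28501.

28501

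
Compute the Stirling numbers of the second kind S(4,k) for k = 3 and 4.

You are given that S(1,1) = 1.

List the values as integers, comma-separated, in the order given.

6, 1

[2] T[2,1]:1*1+0=1 · T[2,2]:2*0+1=1
[3] T[3,2]:2*1+1=3 · T[3,3]:3*0+1=1
[4] T[4,3]:3*1+3=6 · T[4,4]:4*0+1=1
Read S(4,3) = 6, S(4,4) = 1.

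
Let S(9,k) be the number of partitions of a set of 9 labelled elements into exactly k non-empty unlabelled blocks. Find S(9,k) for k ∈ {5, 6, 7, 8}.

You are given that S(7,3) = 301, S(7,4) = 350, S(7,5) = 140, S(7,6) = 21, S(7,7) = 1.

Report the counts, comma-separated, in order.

6951, 2646, 462, 36

r8: T_8,4=4×350+301=1701; T_8,5=5×140+350=1050; T_8,6=6×21+140=266; T_8,7=7×1+21=28; T_8,8=8×0+1=1
r9: T_9,5=5×1050+1701=6951; T_9,6=6×266+1050=2646; T_9,7=7×28+266=462; T_9,8=8×1+28=36
Read S(9,5) = 6951, S(9,6) = 2646, S(9,7) = 462, S(9,8) = 36.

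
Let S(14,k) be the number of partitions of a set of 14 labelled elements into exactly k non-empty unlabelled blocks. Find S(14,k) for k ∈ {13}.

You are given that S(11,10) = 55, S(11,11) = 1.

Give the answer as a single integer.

91

r12: T_12,11=11×1+55=66; T_12,12=12×0+1=1
r13: T_13,12=12×1+66=78; T_13,13=13×0+1=1
r14: T_14,13=13×1+78=91
Read S(14,13) = 91.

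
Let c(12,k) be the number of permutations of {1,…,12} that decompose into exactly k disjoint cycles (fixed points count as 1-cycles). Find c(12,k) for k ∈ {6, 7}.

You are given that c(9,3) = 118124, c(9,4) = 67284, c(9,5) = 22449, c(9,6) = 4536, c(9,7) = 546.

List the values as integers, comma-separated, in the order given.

13339535, 2637558

@10  (10,4):67284·9+118124→723680, (10,5):22449·9+67284→269325, (10,6):4536·9+22449→63273, (10,7):546·9+4536→9450
@11  (11,5):269325·10+723680→3416930, (11,6):63273·10+269325→902055, (11,7):9450·10+63273→157773
@12  (12,6):902055·11+3416930→13339535, (12,7):157773·11+902055→2637558
Read c(12,6) = 13339535, c(12,7) = 2637558.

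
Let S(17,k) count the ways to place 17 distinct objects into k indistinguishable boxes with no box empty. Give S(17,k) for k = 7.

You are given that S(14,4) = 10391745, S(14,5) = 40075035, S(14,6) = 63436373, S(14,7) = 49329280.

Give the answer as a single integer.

i=15: T(15,5)=10391745+5·40075035=210766920 | T(15,6)=40075035+6·63436373=420693273 | T(15,7)=63436373+7·49329280=408741333
i=16: T(16,6)=210766920+6·420693273=2734926558 | T(16,7)=420693273+7·408741333=3281882604
i=17: T(17,7)=2734926558+7·3281882604=25708104786
Read S(17,7) = 25708104786.

25708104786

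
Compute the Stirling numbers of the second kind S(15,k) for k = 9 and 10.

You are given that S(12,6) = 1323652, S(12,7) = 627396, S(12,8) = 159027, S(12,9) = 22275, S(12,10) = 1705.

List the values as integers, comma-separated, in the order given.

[13] T[13,7]:7*627396+1323652=5715424 · T[13,8]:8*159027+627396=1899612 · T[13,9]:9*22275+159027=359502 · T[13,10]:10*1705+22275=39325
[14] T[14,8]:8*1899612+5715424=20912320 · T[14,9]:9*359502+1899612=5135130 · T[14,10]:10*39325+359502=752752
[15] T[15,9]:9*5135130+20912320=67128490 · T[15,10]:10*752752+5135130=12662650
Read S(15,9) = 67128490, S(15,10) = 12662650.

67128490, 12662650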